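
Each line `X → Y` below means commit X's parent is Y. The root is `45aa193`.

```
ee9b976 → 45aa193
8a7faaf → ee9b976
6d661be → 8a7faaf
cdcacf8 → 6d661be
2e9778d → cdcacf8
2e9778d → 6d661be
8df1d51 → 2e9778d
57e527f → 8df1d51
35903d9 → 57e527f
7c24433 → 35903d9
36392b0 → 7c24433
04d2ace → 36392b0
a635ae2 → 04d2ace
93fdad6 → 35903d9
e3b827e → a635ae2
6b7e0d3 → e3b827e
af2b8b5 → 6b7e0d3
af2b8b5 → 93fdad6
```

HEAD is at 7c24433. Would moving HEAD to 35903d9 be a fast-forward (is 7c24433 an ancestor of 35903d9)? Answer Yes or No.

A fast-forward from 7c24433 to 35903d9 is possible iff 7c24433 is an ancestor of 35903d9.
Ancestors of 35903d9: {2e9778d, 35903d9, 45aa193, 57e527f, 6d661be, 8a7faaf, 8df1d51, cdcacf8, ee9b976}.
7c24433 is not among them, so fast-forward is not possible.

No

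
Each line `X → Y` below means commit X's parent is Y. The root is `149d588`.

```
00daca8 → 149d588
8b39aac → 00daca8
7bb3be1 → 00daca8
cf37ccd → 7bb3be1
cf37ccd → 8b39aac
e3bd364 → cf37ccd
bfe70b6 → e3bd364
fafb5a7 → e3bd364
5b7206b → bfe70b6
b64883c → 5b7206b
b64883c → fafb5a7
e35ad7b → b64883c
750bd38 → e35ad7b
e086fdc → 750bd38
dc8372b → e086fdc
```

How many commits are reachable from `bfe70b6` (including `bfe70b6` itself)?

Walking parent pointers from bfe70b6: reachable set = {00daca8, 149d588, 7bb3be1, 8b39aac, bfe70b6, cf37ccd, e3bd364}.
That is 7 commits.

7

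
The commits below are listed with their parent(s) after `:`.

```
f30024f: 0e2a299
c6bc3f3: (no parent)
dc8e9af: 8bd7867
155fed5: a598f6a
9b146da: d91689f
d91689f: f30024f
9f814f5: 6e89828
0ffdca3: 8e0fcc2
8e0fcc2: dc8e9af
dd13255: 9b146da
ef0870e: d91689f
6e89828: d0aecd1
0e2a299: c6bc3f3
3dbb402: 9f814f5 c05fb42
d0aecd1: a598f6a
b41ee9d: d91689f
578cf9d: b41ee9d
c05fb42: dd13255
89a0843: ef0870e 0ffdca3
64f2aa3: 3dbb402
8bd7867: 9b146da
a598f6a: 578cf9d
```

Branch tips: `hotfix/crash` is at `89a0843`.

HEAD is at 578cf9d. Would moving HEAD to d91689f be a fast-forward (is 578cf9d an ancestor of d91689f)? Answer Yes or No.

A fast-forward from 578cf9d to d91689f is possible iff 578cf9d is an ancestor of d91689f.
Ancestors of d91689f: {0e2a299, c6bc3f3, d91689f, f30024f}.
578cf9d is not among them, so fast-forward is not possible.

No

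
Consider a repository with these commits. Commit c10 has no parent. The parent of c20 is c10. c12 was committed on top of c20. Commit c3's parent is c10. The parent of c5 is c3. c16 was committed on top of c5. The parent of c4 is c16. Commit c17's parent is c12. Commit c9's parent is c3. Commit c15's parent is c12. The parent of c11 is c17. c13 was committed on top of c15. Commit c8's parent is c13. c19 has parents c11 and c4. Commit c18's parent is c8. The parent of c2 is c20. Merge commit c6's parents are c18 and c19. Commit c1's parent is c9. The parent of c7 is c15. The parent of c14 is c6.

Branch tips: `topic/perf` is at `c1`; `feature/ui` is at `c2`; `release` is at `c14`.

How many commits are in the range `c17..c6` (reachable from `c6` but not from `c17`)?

Reachable from c6: {c10, c11, c12, c13, c15, c16, c17, c18, c19, c20, c3, c4, c5, c6, c8}.
Reachable from c17: {c10, c12, c17, c20}.
In c6's history but not c17's: {c11, c13, c15, c16, c18, c19, c3, c4, c5, c6, c8} — 11 commits.

11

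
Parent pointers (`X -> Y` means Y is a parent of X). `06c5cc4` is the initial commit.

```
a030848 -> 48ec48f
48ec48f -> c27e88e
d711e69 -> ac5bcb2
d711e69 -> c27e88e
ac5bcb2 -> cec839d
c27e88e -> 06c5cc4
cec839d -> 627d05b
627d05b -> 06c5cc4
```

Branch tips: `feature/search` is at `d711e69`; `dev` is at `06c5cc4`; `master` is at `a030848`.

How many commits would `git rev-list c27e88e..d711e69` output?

Reachable from d711e69: {06c5cc4, 627d05b, ac5bcb2, c27e88e, cec839d, d711e69}.
Reachable from c27e88e: {06c5cc4, c27e88e}.
In d711e69's history but not c27e88e's: {627d05b, ac5bcb2, cec839d, d711e69} — 4 commits.

4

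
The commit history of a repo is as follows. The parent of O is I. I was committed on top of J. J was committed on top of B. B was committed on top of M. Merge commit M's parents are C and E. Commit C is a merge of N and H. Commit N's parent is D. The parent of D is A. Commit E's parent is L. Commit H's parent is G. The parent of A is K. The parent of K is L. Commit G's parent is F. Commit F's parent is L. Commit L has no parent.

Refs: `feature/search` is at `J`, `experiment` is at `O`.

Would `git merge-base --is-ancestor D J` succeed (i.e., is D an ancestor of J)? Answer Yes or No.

Ancestors of J (commits reachable by following parents): {A, B, C, D, E, F, G, H, J, K, L, M, N}.
D is in that set, so it is an ancestor of J.

Yes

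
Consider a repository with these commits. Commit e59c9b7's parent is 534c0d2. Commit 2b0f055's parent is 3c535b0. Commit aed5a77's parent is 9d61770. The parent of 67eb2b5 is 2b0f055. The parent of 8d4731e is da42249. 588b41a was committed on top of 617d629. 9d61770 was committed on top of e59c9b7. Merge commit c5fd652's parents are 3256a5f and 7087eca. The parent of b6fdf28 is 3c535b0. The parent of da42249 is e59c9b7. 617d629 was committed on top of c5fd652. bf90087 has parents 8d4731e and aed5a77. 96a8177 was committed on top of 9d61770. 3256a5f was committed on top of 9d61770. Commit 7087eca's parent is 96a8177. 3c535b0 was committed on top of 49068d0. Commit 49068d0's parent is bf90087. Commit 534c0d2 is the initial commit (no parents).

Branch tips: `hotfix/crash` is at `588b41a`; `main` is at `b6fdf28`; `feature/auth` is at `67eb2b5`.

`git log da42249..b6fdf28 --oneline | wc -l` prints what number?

7

Reachable from b6fdf28: {3c535b0, 49068d0, 534c0d2, 8d4731e, 9d61770, aed5a77, b6fdf28, bf90087, da42249, e59c9b7}.
Reachable from da42249: {534c0d2, da42249, e59c9b7}.
In b6fdf28's history but not da42249's: {3c535b0, 49068d0, 8d4731e, 9d61770, aed5a77, b6fdf28, bf90087} — 7 commits.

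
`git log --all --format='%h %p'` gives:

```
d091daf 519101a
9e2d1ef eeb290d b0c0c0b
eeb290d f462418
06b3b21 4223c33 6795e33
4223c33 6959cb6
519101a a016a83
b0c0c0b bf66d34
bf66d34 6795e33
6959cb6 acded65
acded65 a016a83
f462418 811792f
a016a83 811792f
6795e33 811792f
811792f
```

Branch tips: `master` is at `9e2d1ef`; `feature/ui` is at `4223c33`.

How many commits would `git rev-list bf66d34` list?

Walking parent pointers from bf66d34: reachable set = {6795e33, 811792f, bf66d34}.
That is 3 commits.

3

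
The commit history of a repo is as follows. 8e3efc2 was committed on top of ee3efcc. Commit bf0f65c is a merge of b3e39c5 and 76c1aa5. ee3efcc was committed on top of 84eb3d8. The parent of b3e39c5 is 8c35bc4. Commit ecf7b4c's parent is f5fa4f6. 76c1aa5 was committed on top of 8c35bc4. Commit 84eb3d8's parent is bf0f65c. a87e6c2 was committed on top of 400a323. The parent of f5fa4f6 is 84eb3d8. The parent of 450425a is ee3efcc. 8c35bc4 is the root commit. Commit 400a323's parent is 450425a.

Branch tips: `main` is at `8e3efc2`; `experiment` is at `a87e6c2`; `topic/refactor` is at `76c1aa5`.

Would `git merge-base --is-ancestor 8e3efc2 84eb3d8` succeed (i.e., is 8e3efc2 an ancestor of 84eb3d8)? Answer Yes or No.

Ancestors of 84eb3d8: {76c1aa5, 84eb3d8, 8c35bc4, b3e39c5, bf0f65c}.
8e3efc2 is not in that set, so it is not an ancestor of 84eb3d8.

No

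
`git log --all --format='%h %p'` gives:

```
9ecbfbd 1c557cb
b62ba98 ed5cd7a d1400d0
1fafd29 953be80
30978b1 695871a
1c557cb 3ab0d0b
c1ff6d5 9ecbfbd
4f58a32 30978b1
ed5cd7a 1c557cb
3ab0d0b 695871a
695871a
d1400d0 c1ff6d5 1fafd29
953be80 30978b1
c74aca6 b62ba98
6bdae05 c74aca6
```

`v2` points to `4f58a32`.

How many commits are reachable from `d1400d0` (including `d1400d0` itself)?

Walking parent pointers from d1400d0: reachable set = {1c557cb, 1fafd29, 30978b1, 3ab0d0b, 695871a, 953be80, 9ecbfbd, c1ff6d5, d1400d0}.
That is 9 commits.

9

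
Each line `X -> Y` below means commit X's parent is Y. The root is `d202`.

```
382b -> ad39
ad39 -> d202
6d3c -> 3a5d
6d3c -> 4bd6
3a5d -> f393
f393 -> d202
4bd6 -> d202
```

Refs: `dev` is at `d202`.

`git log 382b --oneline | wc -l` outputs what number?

Walking parent pointers from 382b: reachable set = {382b, ad39, d202}.
That is 3 commits.

3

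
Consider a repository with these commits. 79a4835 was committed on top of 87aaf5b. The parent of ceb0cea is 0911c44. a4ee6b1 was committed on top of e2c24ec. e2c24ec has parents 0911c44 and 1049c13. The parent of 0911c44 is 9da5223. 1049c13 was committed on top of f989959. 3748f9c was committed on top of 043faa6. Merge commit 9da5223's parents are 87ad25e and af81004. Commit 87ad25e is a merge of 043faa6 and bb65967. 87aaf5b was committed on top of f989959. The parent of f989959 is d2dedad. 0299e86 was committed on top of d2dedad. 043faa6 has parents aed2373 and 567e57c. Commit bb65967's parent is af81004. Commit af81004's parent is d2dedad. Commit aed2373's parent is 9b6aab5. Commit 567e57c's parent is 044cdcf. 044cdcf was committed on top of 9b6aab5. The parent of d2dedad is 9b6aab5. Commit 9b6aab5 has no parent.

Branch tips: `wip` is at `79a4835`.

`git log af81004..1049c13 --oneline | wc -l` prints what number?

2

Reachable from 1049c13: {1049c13, 9b6aab5, d2dedad, f989959}.
Reachable from af81004: {9b6aab5, af81004, d2dedad}.
In 1049c13's history but not af81004's: {1049c13, f989959} — 2 commits.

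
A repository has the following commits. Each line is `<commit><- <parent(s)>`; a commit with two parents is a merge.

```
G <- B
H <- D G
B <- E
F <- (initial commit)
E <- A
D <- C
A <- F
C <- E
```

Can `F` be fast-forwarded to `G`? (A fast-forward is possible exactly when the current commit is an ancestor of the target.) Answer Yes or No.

A fast-forward from F to G is possible iff F is an ancestor of G.
Ancestors of G: {A, B, E, F, G}.
F is among them, so fast-forward is possible.

Yes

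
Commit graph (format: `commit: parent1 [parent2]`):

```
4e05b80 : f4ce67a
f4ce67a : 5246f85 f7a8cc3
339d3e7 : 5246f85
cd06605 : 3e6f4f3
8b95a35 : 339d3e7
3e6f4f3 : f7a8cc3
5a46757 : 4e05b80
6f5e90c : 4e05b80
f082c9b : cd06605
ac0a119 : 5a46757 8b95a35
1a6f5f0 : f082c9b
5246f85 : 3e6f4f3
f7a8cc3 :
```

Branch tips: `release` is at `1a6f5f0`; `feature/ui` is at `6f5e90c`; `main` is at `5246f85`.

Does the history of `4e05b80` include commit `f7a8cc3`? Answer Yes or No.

Ancestors of 4e05b80 (commits reachable by following parents): {3e6f4f3, 4e05b80, 5246f85, f4ce67a, f7a8cc3}.
f7a8cc3 is in that set, so it is an ancestor of 4e05b80.

Yes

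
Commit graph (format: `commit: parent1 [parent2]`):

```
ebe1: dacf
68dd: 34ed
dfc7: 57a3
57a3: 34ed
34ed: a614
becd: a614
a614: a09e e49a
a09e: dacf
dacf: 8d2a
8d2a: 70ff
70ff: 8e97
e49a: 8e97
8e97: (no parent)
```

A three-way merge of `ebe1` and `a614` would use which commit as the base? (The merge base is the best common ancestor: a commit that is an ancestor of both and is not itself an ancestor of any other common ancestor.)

dacf

Ancestors of ebe1: {70ff, 8d2a, 8e97, dacf, ebe1}.
Ancestors of a614: {70ff, 8d2a, 8e97, a09e, a614, dacf, e49a}.
Common ancestors: {70ff, 8d2a, 8e97, dacf}.
Among these, dacf is not an ancestor of any other common ancestor — it is the merge base.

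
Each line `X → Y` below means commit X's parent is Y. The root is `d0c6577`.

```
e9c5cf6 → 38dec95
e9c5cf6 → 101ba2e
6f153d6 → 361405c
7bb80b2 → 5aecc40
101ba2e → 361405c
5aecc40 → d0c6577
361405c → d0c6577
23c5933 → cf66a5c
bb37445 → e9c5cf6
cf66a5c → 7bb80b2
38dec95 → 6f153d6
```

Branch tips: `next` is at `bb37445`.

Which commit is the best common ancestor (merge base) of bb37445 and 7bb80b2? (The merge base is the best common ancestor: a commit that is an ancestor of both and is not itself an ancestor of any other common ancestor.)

d0c6577

Ancestors of bb37445: {101ba2e, 361405c, 38dec95, 6f153d6, bb37445, d0c6577, e9c5cf6}.
Ancestors of 7bb80b2: {5aecc40, 7bb80b2, d0c6577}.
Common ancestors: {d0c6577}.
The only common ancestor is d0c6577, so it is the merge base.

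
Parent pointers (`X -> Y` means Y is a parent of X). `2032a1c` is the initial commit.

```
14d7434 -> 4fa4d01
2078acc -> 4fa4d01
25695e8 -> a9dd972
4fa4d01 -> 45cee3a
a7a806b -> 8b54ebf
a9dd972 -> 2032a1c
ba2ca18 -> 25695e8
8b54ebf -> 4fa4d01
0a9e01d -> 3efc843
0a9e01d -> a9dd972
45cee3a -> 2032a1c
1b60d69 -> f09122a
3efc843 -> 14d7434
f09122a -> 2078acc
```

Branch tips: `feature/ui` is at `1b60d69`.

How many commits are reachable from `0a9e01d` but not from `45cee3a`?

5

Reachable from 0a9e01d: {0a9e01d, 14d7434, 2032a1c, 3efc843, 45cee3a, 4fa4d01, a9dd972}.
Reachable from 45cee3a: {2032a1c, 45cee3a}.
In 0a9e01d's history but not 45cee3a's: {0a9e01d, 14d7434, 3efc843, 4fa4d01, a9dd972} — 5 commits.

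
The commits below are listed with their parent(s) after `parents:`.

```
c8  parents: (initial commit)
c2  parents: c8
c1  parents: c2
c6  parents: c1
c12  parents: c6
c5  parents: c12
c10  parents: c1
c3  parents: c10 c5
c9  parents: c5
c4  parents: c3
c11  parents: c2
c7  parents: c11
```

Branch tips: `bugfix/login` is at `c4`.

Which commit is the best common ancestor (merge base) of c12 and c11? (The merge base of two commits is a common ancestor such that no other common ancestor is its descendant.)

Ancestors of c12: {c1, c12, c2, c6, c8}.
Ancestors of c11: {c11, c2, c8}.
Common ancestors: {c2, c8}.
Among these, c2 is not an ancestor of any other common ancestor — it is the merge base.

c2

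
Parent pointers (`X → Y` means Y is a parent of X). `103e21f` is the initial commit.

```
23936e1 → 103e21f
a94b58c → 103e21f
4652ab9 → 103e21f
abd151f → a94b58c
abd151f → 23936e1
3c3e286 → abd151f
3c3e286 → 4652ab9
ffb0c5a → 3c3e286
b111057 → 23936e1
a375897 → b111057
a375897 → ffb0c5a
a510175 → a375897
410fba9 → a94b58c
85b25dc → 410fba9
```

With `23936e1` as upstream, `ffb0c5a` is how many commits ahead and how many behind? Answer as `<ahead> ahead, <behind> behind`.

Reachable from ffb0c5a: {103e21f, 23936e1, 3c3e286, 4652ab9, a94b58c, abd151f, ffb0c5a}.
Reachable from 23936e1: {103e21f, 23936e1}.
Only in ffb0c5a's history (ahead): {3c3e286, 4652ab9, a94b58c, abd151f, ffb0c5a} — 5.
Only in 23936e1's history (behind): {} — 0.

5 ahead, 0 behind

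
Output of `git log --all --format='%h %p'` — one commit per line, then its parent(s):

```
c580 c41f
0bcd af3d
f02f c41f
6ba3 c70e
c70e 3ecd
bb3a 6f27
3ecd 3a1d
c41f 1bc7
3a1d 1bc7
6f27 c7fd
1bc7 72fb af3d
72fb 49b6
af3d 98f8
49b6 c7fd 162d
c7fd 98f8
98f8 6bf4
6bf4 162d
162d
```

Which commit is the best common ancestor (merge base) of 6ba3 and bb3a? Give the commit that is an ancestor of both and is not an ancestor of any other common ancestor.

Ancestors of 6ba3: {162d, 1bc7, 3a1d, 3ecd, 49b6, 6ba3, 6bf4, 72fb, 98f8, af3d, c70e, c7fd}.
Ancestors of bb3a: {162d, 6bf4, 6f27, 98f8, bb3a, c7fd}.
Common ancestors: {162d, 6bf4, 98f8, c7fd}.
Among these, c7fd is not an ancestor of any other common ancestor — it is the merge base.

c7fd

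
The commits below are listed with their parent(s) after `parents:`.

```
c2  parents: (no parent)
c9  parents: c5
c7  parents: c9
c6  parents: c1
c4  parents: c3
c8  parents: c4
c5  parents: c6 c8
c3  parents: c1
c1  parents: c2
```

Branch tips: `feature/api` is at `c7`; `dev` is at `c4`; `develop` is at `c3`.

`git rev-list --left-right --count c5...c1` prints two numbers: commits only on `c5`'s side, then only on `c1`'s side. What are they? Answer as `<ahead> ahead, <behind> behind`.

5 ahead, 0 behind

Reachable from c5: {c1, c2, c3, c4, c5, c6, c8}.
Reachable from c1: {c1, c2}.
Only in c5's history (ahead): {c3, c4, c5, c6, c8} — 5.
Only in c1's history (behind): {} — 0.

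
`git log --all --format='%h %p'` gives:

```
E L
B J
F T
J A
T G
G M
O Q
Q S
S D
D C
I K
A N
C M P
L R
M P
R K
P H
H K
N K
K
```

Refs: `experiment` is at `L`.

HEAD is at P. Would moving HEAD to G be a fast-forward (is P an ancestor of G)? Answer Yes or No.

A fast-forward from P to G is possible iff P is an ancestor of G.
Ancestors of G: {G, H, K, M, P}.
P is among them, so fast-forward is possible.

Yes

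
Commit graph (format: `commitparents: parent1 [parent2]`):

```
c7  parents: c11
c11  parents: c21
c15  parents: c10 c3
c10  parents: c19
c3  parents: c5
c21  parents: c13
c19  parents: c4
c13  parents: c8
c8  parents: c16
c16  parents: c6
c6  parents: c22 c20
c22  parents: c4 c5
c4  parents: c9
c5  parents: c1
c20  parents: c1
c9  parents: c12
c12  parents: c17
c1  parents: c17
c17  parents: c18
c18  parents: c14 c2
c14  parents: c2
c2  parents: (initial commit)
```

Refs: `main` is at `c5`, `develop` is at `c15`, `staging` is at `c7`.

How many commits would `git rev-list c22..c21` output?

6

Reachable from c21: {c1, c12, c13, c14, c16, c17, c18, c2, c20, c21, c22, c4, c5, c6, c8, c9}.
Reachable from c22: {c1, c12, c14, c17, c18, c2, c22, c4, c5, c9}.
In c21's history but not c22's: {c13, c16, c20, c21, c6, c8} — 6 commits.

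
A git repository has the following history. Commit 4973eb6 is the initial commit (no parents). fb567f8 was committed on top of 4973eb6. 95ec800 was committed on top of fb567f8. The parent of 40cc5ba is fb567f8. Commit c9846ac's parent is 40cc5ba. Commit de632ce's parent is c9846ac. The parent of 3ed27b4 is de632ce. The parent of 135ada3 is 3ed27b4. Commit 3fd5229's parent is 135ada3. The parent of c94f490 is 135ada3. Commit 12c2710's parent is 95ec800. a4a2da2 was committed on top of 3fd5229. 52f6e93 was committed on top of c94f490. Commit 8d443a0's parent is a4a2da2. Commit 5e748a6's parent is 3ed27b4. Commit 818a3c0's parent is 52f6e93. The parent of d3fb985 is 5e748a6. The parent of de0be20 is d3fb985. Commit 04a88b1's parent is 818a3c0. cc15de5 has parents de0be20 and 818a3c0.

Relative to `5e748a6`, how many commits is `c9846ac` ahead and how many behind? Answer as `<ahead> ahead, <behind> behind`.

0 ahead, 3 behind

Reachable from c9846ac: {40cc5ba, 4973eb6, c9846ac, fb567f8}.
Reachable from 5e748a6: {3ed27b4, 40cc5ba, 4973eb6, 5e748a6, c9846ac, de632ce, fb567f8}.
Only in c9846ac's history (ahead): {} — 0.
Only in 5e748a6's history (behind): {3ed27b4, 5e748a6, de632ce} — 3.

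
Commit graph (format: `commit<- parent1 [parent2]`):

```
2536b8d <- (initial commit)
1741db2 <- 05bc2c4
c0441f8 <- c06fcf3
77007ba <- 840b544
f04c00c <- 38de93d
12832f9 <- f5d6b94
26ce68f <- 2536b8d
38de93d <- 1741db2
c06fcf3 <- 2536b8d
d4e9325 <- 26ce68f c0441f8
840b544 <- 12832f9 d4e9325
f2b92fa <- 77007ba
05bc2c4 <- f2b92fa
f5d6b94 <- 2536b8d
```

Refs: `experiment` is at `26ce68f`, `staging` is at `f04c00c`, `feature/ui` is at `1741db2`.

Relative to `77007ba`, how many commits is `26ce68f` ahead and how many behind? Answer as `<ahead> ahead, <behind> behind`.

0 ahead, 7 behind

Reachable from 26ce68f: {2536b8d, 26ce68f}.
Reachable from 77007ba: {12832f9, 2536b8d, 26ce68f, 77007ba, 840b544, c0441f8, c06fcf3, d4e9325, f5d6b94}.
Only in 26ce68f's history (ahead): {} — 0.
Only in 77007ba's history (behind): {12832f9, 77007ba, 840b544, c0441f8, c06fcf3, d4e9325, f5d6b94} — 7.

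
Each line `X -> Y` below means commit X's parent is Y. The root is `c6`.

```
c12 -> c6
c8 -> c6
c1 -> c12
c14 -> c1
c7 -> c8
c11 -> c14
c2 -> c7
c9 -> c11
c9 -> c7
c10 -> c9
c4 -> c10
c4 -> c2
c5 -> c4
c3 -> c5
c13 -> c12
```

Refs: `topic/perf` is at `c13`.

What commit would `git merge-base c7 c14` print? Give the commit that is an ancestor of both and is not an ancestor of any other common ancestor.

c6

Ancestors of c7: {c6, c7, c8}.
Ancestors of c14: {c1, c12, c14, c6}.
Common ancestors: {c6}.
The only common ancestor is c6, so it is the merge base.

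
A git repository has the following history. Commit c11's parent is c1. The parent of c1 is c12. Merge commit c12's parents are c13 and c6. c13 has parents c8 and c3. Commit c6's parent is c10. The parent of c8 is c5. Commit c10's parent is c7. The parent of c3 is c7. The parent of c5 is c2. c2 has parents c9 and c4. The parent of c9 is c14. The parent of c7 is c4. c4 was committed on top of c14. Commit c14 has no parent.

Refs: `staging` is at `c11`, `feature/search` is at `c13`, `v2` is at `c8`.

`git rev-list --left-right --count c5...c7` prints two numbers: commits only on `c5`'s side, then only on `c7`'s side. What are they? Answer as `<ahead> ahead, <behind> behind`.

3 ahead, 1 behind

Reachable from c5: {c14, c2, c4, c5, c9}.
Reachable from c7: {c14, c4, c7}.
Only in c5's history (ahead): {c2, c5, c9} — 3.
Only in c7's history (behind): {c7} — 1.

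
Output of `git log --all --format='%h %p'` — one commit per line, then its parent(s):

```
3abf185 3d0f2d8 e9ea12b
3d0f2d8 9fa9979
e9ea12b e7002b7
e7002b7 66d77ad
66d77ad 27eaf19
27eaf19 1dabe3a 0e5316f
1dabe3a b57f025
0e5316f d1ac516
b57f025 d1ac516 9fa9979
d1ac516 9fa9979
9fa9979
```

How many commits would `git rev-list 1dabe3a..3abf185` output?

Reachable from 3abf185: {0e5316f, 1dabe3a, 27eaf19, 3abf185, 3d0f2d8, 66d77ad, 9fa9979, b57f025, d1ac516, e7002b7, e9ea12b}.
Reachable from 1dabe3a: {1dabe3a, 9fa9979, b57f025, d1ac516}.
In 3abf185's history but not 1dabe3a's: {0e5316f, 27eaf19, 3abf185, 3d0f2d8, 66d77ad, e7002b7, e9ea12b} — 7 commits.

7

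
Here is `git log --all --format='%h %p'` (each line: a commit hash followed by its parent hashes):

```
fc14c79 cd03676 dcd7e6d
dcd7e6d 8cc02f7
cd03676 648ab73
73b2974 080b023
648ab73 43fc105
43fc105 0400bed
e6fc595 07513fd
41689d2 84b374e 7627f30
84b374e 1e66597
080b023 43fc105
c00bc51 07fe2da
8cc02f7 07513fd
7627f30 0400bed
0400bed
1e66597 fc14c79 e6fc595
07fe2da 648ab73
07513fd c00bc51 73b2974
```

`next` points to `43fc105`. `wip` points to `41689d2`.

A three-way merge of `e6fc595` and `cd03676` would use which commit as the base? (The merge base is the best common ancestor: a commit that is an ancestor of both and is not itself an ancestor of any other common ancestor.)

Ancestors of e6fc595: {0400bed, 07513fd, 07fe2da, 080b023, 43fc105, 648ab73, 73b2974, c00bc51, e6fc595}.
Ancestors of cd03676: {0400bed, 43fc105, 648ab73, cd03676}.
Common ancestors: {0400bed, 43fc105, 648ab73}.
Among these, 648ab73 is not an ancestor of any other common ancestor — it is the merge base.

648ab73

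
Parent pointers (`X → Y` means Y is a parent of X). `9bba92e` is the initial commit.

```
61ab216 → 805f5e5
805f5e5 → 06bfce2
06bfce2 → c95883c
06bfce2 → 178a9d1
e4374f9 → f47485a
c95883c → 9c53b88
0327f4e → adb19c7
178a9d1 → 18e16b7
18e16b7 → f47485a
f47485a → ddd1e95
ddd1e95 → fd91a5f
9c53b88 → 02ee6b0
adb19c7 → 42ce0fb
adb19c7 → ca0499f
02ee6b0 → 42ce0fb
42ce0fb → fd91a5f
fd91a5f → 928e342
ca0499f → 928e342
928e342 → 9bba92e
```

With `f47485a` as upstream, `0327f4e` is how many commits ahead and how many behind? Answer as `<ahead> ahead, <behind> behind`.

Reachable from 0327f4e: {0327f4e, 42ce0fb, 928e342, 9bba92e, adb19c7, ca0499f, fd91a5f}.
Reachable from f47485a: {928e342, 9bba92e, ddd1e95, f47485a, fd91a5f}.
Only in 0327f4e's history (ahead): {0327f4e, 42ce0fb, adb19c7, ca0499f} — 4.
Only in f47485a's history (behind): {ddd1e95, f47485a} — 2.

4 ahead, 2 behind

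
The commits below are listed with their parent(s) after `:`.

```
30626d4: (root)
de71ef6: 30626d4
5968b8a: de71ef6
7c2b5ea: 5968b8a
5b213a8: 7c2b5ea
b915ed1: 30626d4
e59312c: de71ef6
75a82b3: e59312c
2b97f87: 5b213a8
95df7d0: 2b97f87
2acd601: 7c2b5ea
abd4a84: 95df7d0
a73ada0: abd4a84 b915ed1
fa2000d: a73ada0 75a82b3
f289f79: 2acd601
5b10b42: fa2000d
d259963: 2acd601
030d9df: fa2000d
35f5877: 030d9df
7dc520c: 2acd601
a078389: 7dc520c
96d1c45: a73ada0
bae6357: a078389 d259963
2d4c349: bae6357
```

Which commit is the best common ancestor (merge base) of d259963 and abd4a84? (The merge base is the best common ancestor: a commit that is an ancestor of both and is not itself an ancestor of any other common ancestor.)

7c2b5ea

Ancestors of d259963: {2acd601, 30626d4, 5968b8a, 7c2b5ea, d259963, de71ef6}.
Ancestors of abd4a84: {2b97f87, 30626d4, 5968b8a, 5b213a8, 7c2b5ea, 95df7d0, abd4a84, de71ef6}.
Common ancestors: {30626d4, 5968b8a, 7c2b5ea, de71ef6}.
Among these, 7c2b5ea is not an ancestor of any other common ancestor — it is the merge base.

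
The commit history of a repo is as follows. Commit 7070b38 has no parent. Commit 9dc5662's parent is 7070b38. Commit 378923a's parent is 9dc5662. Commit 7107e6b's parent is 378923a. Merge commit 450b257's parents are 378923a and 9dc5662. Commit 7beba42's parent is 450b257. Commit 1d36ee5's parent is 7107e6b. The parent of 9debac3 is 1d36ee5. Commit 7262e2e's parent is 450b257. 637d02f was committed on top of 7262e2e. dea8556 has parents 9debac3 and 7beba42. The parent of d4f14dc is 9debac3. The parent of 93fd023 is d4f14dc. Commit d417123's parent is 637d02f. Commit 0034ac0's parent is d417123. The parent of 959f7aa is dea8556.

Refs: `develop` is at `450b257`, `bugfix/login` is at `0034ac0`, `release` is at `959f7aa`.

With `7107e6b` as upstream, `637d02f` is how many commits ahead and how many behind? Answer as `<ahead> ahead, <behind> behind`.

3 ahead, 1 behind

Reachable from 637d02f: {378923a, 450b257, 637d02f, 7070b38, 7262e2e, 9dc5662}.
Reachable from 7107e6b: {378923a, 7070b38, 7107e6b, 9dc5662}.
Only in 637d02f's history (ahead): {450b257, 637d02f, 7262e2e} — 3.
Only in 7107e6b's history (behind): {7107e6b} — 1.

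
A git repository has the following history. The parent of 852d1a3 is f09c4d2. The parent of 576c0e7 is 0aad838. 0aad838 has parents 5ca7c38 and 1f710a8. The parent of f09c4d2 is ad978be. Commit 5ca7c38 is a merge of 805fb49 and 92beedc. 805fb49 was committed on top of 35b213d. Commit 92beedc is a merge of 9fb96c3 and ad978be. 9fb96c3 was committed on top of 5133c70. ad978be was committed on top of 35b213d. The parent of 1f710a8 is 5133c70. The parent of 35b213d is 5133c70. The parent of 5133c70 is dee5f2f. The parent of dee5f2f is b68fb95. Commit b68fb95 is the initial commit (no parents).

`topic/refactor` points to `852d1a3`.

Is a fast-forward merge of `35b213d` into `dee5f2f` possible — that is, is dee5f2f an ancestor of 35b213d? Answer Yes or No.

A fast-forward from dee5f2f to 35b213d is possible iff dee5f2f is an ancestor of 35b213d.
Ancestors of 35b213d: {35b213d, 5133c70, b68fb95, dee5f2f}.
dee5f2f is among them, so fast-forward is possible.

Yes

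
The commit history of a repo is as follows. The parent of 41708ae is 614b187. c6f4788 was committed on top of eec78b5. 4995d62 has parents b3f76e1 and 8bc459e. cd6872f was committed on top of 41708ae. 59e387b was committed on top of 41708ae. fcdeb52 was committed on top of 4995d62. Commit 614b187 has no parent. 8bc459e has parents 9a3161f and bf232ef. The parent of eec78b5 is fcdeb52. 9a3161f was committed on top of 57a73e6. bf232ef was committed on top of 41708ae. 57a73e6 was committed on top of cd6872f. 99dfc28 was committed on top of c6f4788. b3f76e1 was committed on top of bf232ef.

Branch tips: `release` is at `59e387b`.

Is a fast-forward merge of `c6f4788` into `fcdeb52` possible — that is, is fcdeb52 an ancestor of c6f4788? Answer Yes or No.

Yes

A fast-forward from fcdeb52 to c6f4788 is possible iff fcdeb52 is an ancestor of c6f4788.
Ancestors of c6f4788: {41708ae, 4995d62, 57a73e6, 614b187, 8bc459e, 9a3161f, b3f76e1, bf232ef, c6f4788, cd6872f, eec78b5, fcdeb52}.
fcdeb52 is among them, so fast-forward is possible.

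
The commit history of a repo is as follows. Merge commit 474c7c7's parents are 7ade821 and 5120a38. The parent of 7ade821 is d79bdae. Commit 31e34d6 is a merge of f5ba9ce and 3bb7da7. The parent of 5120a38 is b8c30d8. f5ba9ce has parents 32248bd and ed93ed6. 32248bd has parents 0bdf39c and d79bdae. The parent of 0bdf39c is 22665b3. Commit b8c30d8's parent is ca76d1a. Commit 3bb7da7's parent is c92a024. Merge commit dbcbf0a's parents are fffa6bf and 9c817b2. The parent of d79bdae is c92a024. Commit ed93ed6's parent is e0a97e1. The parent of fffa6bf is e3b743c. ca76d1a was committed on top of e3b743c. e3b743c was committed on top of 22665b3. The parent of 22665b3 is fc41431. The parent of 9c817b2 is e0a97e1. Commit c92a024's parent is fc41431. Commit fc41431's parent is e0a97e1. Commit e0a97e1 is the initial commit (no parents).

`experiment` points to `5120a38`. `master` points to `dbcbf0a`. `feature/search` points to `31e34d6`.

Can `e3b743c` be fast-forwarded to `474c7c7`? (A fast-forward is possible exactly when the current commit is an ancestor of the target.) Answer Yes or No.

Yes

A fast-forward from e3b743c to 474c7c7 is possible iff e3b743c is an ancestor of 474c7c7.
Ancestors of 474c7c7: {22665b3, 474c7c7, 5120a38, 7ade821, b8c30d8, c92a024, ca76d1a, d79bdae, e0a97e1, e3b743c, fc41431}.
e3b743c is among them, so fast-forward is possible.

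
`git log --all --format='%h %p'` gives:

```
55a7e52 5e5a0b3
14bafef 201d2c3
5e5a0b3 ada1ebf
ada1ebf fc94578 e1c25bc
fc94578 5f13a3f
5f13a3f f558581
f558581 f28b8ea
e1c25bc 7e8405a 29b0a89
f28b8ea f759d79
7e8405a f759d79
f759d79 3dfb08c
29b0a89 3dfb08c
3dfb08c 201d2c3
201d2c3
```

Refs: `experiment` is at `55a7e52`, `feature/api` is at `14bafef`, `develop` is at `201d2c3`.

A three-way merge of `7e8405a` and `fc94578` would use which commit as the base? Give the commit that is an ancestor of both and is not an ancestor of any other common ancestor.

Ancestors of 7e8405a: {201d2c3, 3dfb08c, 7e8405a, f759d79}.
Ancestors of fc94578: {201d2c3, 3dfb08c, 5f13a3f, f28b8ea, f558581, f759d79, fc94578}.
Common ancestors: {201d2c3, 3dfb08c, f759d79}.
Among these, f759d79 is not an ancestor of any other common ancestor — it is the merge base.

f759d79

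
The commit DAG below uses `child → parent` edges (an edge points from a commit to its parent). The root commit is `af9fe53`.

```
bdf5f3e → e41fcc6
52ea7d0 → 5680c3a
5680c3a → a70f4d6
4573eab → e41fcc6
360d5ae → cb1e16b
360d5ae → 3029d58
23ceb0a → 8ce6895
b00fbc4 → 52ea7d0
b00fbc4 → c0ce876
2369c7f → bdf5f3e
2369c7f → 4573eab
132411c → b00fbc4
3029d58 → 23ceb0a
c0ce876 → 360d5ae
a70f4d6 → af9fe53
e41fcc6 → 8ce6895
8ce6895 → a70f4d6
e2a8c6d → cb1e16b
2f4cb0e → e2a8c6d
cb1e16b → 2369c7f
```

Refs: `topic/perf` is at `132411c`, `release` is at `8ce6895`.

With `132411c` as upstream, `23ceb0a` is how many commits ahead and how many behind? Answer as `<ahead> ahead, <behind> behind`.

0 ahead, 12 behind

Reachable from 23ceb0a: {23ceb0a, 8ce6895, a70f4d6, af9fe53}.
Reachable from 132411c: {132411c, 2369c7f, 23ceb0a, 3029d58, 360d5ae, 4573eab, 52ea7d0, 5680c3a, 8ce6895, a70f4d6, af9fe53, b00fbc4, bdf5f3e, c0ce876, cb1e16b, e41fcc6}.
Only in 23ceb0a's history (ahead): {} — 0.
Only in 132411c's history (behind): {132411c, 2369c7f, 3029d58, 360d5ae, 4573eab, 52ea7d0, 5680c3a, b00fbc4, bdf5f3e, c0ce876, cb1e16b, e41fcc6} — 12.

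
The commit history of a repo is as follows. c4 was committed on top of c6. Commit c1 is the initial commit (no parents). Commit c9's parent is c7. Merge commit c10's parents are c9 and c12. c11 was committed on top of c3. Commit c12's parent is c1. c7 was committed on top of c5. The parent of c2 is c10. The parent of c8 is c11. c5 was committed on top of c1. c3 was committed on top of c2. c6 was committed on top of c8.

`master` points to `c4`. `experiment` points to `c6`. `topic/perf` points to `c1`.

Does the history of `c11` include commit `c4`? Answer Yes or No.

No

Ancestors of c11: {c1, c10, c11, c12, c2, c3, c5, c7, c9}.
c4 is not in that set, so it is not an ancestor of c11.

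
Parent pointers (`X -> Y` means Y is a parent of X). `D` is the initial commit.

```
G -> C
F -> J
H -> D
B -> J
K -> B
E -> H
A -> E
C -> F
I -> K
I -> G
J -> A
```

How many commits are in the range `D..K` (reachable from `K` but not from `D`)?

6

Reachable from K: {A, B, D, E, H, J, K}.
Reachable from D: {D}.
In K's history but not D's: {A, B, E, H, J, K} — 6 commits.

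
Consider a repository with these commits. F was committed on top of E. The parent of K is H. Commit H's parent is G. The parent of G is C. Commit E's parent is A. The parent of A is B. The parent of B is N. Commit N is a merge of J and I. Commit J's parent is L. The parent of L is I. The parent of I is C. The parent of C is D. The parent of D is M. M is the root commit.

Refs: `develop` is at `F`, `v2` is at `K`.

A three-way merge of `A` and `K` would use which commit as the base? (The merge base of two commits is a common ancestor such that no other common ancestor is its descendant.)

C

Ancestors of A: {A, B, C, D, I, J, L, M, N}.
Ancestors of K: {C, D, G, H, K, M}.
Common ancestors: {C, D, M}.
Among these, C is not an ancestor of any other common ancestor — it is the merge base.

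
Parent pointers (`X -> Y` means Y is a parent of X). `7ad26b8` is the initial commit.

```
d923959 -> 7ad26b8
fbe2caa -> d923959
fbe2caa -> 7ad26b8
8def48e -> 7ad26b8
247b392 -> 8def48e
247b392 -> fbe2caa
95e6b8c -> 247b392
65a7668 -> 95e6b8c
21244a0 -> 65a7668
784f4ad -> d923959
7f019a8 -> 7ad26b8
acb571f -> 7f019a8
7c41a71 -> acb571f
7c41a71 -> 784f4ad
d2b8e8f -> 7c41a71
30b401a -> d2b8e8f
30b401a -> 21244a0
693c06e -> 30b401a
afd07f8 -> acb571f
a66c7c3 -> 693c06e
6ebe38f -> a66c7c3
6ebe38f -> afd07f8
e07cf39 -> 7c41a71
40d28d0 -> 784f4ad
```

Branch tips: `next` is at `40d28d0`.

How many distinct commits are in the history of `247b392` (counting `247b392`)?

5

Walking parent pointers from 247b392: reachable set = {247b392, 7ad26b8, 8def48e, d923959, fbe2caa}.
That is 5 commits.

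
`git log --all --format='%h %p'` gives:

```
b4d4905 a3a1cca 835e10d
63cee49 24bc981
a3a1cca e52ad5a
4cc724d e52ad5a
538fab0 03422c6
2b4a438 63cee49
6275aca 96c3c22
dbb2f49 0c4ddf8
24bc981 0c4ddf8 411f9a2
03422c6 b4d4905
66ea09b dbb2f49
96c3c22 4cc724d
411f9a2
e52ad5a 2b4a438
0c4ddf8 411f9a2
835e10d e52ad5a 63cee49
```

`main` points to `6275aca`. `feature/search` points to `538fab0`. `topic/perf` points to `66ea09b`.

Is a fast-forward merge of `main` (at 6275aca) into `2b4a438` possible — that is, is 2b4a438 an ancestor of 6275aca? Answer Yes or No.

Yes

A fast-forward from 2b4a438 to 6275aca is possible iff 2b4a438 is an ancestor of 6275aca.
Ancestors of 6275aca: {0c4ddf8, 24bc981, 2b4a438, 411f9a2, 4cc724d, 6275aca, 63cee49, 96c3c22, e52ad5a}.
2b4a438 is among them, so fast-forward is possible.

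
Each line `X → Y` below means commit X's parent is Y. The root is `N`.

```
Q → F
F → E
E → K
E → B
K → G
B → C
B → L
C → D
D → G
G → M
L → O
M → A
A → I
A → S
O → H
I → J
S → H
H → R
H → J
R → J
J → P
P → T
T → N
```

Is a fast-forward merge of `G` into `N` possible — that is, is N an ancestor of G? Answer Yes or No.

A fast-forward from N to G is possible iff N is an ancestor of G.
Ancestors of G: {A, G, H, I, J, M, N, P, R, S, T}.
N is among them, so fast-forward is possible.

Yes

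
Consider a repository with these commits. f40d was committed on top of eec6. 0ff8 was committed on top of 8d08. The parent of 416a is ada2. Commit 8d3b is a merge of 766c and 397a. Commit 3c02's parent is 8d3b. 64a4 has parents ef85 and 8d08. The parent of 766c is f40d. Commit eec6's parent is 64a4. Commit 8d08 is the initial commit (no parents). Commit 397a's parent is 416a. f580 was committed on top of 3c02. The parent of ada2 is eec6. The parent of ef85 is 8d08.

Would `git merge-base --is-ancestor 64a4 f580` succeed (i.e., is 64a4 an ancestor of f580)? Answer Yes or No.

Ancestors of f580 (commits reachable by following parents): {397a, 3c02, 416a, 64a4, 766c, 8d08, 8d3b, ada2, eec6, ef85, f40d, f580}.
64a4 is in that set, so it is an ancestor of f580.

Yes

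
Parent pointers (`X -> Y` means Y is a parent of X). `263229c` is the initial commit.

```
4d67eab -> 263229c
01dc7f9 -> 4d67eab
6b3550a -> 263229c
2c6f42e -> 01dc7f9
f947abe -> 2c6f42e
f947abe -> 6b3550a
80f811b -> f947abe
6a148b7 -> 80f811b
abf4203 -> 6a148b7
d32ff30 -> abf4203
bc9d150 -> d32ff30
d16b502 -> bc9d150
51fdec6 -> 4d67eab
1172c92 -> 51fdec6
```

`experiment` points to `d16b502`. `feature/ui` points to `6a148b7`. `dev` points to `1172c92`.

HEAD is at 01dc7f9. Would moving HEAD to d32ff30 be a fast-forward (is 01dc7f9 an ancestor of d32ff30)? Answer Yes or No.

Yes

A fast-forward from 01dc7f9 to d32ff30 is possible iff 01dc7f9 is an ancestor of d32ff30.
Ancestors of d32ff30: {01dc7f9, 263229c, 2c6f42e, 4d67eab, 6a148b7, 6b3550a, 80f811b, abf4203, d32ff30, f947abe}.
01dc7f9 is among them, so fast-forward is possible.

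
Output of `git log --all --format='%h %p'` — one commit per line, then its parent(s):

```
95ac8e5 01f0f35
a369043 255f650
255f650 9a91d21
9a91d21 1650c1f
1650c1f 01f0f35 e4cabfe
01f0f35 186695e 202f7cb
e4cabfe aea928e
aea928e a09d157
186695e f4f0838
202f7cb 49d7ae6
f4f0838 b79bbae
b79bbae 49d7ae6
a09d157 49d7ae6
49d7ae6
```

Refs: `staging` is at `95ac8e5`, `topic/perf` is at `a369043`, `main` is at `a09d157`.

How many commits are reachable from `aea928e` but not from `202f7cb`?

2

Reachable from aea928e: {49d7ae6, a09d157, aea928e}.
Reachable from 202f7cb: {202f7cb, 49d7ae6}.
In aea928e's history but not 202f7cb's: {a09d157, aea928e} — 2 commits.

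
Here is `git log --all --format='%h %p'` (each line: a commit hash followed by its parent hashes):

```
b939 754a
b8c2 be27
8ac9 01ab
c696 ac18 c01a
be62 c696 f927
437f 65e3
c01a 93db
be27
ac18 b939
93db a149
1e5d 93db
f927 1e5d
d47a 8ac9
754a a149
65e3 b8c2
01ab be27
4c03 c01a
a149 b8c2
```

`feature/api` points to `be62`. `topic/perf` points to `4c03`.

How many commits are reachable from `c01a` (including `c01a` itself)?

5

Walking parent pointers from c01a: reachable set = {93db, a149, b8c2, be27, c01a}.
That is 5 commits.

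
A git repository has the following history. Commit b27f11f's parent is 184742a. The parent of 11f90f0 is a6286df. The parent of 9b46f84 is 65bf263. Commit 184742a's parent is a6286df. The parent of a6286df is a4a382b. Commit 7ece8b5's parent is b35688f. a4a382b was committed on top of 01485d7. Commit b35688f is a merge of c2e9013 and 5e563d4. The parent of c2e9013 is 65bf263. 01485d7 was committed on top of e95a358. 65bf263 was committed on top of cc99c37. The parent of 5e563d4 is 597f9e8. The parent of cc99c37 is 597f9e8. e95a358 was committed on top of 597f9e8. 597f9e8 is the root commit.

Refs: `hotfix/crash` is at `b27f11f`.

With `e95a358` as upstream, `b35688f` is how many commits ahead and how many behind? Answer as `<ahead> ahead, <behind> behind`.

Reachable from b35688f: {597f9e8, 5e563d4, 65bf263, b35688f, c2e9013, cc99c37}.
Reachable from e95a358: {597f9e8, e95a358}.
Only in b35688f's history (ahead): {5e563d4, 65bf263, b35688f, c2e9013, cc99c37} — 5.
Only in e95a358's history (behind): {e95a358} — 1.

5 ahead, 1 behind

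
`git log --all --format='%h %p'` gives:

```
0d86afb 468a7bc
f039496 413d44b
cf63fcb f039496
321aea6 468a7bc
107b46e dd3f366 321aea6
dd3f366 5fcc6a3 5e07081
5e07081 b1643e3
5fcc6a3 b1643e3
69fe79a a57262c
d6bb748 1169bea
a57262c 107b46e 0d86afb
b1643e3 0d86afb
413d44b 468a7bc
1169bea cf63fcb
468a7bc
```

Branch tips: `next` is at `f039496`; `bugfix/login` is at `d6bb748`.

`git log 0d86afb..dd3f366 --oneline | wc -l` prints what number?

Reachable from dd3f366: {0d86afb, 468a7bc, 5e07081, 5fcc6a3, b1643e3, dd3f366}.
Reachable from 0d86afb: {0d86afb, 468a7bc}.
In dd3f366's history but not 0d86afb's: {5e07081, 5fcc6a3, b1643e3, dd3f366} — 4 commits.

4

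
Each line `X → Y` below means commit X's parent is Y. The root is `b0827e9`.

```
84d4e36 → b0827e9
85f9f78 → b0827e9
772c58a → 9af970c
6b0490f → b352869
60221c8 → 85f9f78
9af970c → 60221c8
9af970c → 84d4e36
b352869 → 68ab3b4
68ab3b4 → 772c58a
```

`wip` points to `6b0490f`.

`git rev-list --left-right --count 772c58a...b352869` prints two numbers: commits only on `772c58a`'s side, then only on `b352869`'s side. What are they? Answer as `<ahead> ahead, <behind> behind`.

Reachable from 772c58a: {60221c8, 772c58a, 84d4e36, 85f9f78, 9af970c, b0827e9}.
Reachable from b352869: {60221c8, 68ab3b4, 772c58a, 84d4e36, 85f9f78, 9af970c, b0827e9, b352869}.
Only in 772c58a's history (ahead): {} — 0.
Only in b352869's history (behind): {68ab3b4, b352869} — 2.

0 ahead, 2 behind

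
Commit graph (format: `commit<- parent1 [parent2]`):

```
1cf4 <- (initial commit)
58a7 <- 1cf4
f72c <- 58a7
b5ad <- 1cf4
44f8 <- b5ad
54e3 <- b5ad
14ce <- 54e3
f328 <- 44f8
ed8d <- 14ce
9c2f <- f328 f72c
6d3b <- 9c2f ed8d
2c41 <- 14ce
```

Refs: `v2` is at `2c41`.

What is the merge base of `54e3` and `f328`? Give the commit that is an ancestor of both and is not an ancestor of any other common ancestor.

b5ad

Ancestors of 54e3: {1cf4, 54e3, b5ad}.
Ancestors of f328: {1cf4, 44f8, b5ad, f328}.
Common ancestors: {1cf4, b5ad}.
Among these, b5ad is not an ancestor of any other common ancestor — it is the merge base.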